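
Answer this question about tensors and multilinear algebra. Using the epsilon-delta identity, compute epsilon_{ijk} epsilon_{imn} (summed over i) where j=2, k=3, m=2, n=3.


Using the identity: epsilon_{ijk} epsilon_{imn} = delta_{jm} delta_{kn} - delta_{jn} delta_{km}.
delta_{22} = 1
delta_{33} = 1
delta_{23} = 0
delta_{32} = 0
Result = 1 * 1 - 0 * 0 = 1 - 0 = 1

1


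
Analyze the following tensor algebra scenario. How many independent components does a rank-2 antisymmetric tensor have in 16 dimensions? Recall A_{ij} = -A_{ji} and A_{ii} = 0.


An antisymmetric rank-2 tensor satisfies A_{ij} = -A_{ji}, so diagonal entries are zero.
The independent components are the upper-triangular entries: C(n, 2) = n(n-1)/2.
n = 16
C(16, 2) = 16 * 15 / 2 = 240 / 2 = 120

120


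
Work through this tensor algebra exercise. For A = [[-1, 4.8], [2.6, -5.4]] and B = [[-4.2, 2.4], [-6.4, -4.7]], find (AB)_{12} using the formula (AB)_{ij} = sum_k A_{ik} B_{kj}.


(AB)_{ij} = sum_k A_{ik} B_{kj}.
For i=1, j=2:
A_{11} * B_{12} = -1 * 2.4 = -2.4
A_{12} * B_{22} = 4.8 * -4.7 = -22.56
Sum = -2.4 + -22.56 = -24.96

-24.96


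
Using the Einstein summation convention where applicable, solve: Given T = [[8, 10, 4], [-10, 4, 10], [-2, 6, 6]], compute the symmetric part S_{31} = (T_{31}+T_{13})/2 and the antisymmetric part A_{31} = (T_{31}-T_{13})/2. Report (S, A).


T_{31} = -2
T_{13} = 4
S_{31} = (-2 + 4)/2 = 2/2 = 1
A_{31} = (-2 - 4)/2 = -6/2 = -3
Check: S + A = 1 + -3 = -2 = T_{31}.

(1, -3)


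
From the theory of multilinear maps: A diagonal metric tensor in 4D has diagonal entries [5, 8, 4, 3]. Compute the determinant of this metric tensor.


For a diagonal metric, the determinant is the product of diagonal entries.
Diagonal entries: 5, 8, 4, 3
det(g) = 5 * 8 * 4 * 3 = 480

480


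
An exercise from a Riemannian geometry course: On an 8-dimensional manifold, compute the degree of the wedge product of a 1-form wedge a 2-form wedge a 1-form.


The degree of a wedge product is the sum of the degrees of the individual forms.
Degrees: 1, 2, 1
Total degree = 1 + 2 + 1 = 4

4


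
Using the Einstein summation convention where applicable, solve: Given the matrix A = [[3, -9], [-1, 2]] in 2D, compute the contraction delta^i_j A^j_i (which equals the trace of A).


The contraction (trace) of a rank-2 tensor is the sum of its diagonal elements.
Diagonal entries: A[1,1] = 3, A[2,2] = 2
Tr(A) = 3 + 2 = 5

5


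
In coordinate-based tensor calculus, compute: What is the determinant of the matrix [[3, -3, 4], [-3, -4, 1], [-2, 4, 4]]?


Expanding along the first row, det(A) = a11*M_11 - a12*M_12 + a13*M_13, where M_1j is the (1,j) minor.
Minor M_11 = -4*4 - 1*4 = -20
Minor M_12 = -3*4 - 1*-2 = -10
Minor M_13 = -3*4 - -4*-2 = -20
det = 3*(-20) - -3*(-10) + 4*(-20)
    = -60 - 30 + -80
    = -170

-170


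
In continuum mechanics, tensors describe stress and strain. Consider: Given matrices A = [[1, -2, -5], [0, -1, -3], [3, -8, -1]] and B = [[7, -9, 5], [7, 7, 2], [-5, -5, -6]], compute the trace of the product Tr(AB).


Tr(AB) = sum_i (AB)_{ii} where (AB)_{ii} = sum_k A_{ik} B_{ki}.
(AB)_{11} = 1*7 + -2*7 + -5*-5 = 18
(AB)_{22} = 0*-9 + -1*7 + -3*-5 = 8
(AB)_{33} = 3*5 + -8*2 + -1*-6 = 5
Tr(AB) = 18 + 8 + 5 = 31

31


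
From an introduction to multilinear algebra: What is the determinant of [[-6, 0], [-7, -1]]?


For a 2x2 matrix [[a, b], [c, d]], det = a*d - b*c.
a = -6, b = 0, c = -7, d = -1
a*d = -6 * -1 = 6
b*c = 0 * -7 = 0
det = 6 - 0 = 6

6


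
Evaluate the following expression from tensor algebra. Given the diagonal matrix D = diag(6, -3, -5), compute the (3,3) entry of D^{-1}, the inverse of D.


For a diagonal matrix, the inverse has entries (D^{-1})_{ii} = 1/d_{ii}.
The diagonal entries are: d_{11} = 6, d_{22} = -3, d_{33} = -5
We need (D^{-1})_{33} = 1/d_{33} = 1/-5 = -1/5

-1/5


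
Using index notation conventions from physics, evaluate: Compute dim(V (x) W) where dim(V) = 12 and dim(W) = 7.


The dimension of a tensor product is the product of dimensions.
dim(V) = 12, dim(W) = 7
dim(V (x) W) = 12 * 7 = 84

84


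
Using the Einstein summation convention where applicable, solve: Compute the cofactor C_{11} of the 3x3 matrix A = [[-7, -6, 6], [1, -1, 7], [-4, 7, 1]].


To find cofactor C_{11}, delete row 1 and column 1.
The resulting 2x2 submatrix is: [[-1, 7], [7, 1]]
Minor M_{11} = -1*1 - 7*7
  = -1 - 49 = -50
Sign = (-1)^(1+1) = (-1)^2 = 1
Cofactor C_{11} = 1 * -50 = -50

-50


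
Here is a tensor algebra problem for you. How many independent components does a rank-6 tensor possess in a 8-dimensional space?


The number of components of a rank-r tensor in d dimensions is d^r.
Here d = 8 and r = 6.
8^6 = 262144

262144


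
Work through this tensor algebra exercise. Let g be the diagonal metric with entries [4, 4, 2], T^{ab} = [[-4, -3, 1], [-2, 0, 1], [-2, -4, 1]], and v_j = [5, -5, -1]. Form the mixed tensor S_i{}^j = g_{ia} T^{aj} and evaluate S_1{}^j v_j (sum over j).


Step 1: lower the first index. For a diagonal metric, g_{ia} T^{aj} = g_{ii} T^{ij} (no sum on i).
g_{11} = 4
S_1{}^1 = 4 * T^{11} = 4 * -4 = -16
S_1{}^2 = 4 * T^{12} = 4 * -3 = -12
S_1{}^3 = 4 * T^{13} = 4 * 1 = 4
Step 2: contract S_1{}^j with v_j.
S_1{}^1 * v_1 = -16 * 5 = -80
S_1{}^2 * v_2 = -12 * -5 = 60
S_1{}^3 * v_3 = 4 * -1 = -4
Result = -80 + 60 + -4 = -24

-24


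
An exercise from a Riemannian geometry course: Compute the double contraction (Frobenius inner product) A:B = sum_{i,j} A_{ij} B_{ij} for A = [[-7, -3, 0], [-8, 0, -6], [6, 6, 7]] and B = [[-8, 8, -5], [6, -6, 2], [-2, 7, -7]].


A:B = sum over all i,j of A_{ij} * B_{ij}.
Row 1: -7*-8=56, -3*8=-24, 0*-5=0 => row sum = 32
Row 2: -8*6=-48, 0*-6=0, -6*2=-12 => row sum = -60
Row 3: 6*-2=-12, 6*7=42, 7*-7=-49 => row sum = -19
Total = 32 + -60 + -19 = -47

-47


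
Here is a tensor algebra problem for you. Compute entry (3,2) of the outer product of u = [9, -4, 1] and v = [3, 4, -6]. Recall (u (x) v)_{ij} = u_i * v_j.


The outer product entry T_{ij} = u_i * v_j.
We need i=3, j=2.
u_3 = 1, v_2 = 4
T_{3,2} = 1 * 4 = 4

4


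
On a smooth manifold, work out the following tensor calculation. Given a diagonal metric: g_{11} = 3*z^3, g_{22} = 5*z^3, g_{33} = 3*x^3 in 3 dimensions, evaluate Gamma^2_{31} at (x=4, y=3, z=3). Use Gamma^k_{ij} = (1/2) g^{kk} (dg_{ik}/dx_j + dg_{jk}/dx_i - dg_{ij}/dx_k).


For a diagonal metric, Gamma^k_{ij} = (1/2) g^{kk} (dg_{ik}/dx_j + dg_{jk}/dx_i - dg_{ij}/dx_k).
The metric is diagonal, so g_{ab} = 0 for a != b.
At the given point: g_{11} = 81, g_{22} = 135, g_{33} = 192
g^{22} = 1/135
dg_{32}/dx_1 = 0 (off-diagonal)
dg_{12}/dx_3 = 0 (off-diagonal)
dg_{31}/dx_2 = 0 (off-diagonal)
Numerator = 0 + 0 - 0 = 0
Gamma^2_{31} = 0 / (2 * 135) = 0

0


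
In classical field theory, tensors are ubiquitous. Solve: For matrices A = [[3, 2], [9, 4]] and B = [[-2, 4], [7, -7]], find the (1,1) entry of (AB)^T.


(AB)^T_{ij} = (AB)_{ji} = sum_k A_{jk} B_{ki}.
For i=1, j=1 we need (AB)_{11}:
A_{11} * B_{11} = 3 * -2 = -6
A_{12} * B_{21} = 2 * 7 = 14
Sum = -6 + 14 = 8

8


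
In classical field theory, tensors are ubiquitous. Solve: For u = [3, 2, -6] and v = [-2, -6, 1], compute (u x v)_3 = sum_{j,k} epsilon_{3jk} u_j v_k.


(u x v)_3 = sum_{j,k} epsilon_{3jk} u_j v_k. Only permutations of (1,2,3) contribute; the two non-zero terms are:
eps_{312} u_1 v_2 = 1 * 3 * -6 = -18
eps_{321} u_2 v_1 = -1 * 2 * -2 = 4
(u x v)_3 = -14

-14


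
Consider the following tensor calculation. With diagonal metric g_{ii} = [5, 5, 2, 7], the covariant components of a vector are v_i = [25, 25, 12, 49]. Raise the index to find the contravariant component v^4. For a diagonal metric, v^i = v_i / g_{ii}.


To raise an index with a diagonal metric: v^i = v_i / g_{ii}.
For index 4: v_4 = 49, g_{44} = 7
v^4 = 49 / 7 = 7

7


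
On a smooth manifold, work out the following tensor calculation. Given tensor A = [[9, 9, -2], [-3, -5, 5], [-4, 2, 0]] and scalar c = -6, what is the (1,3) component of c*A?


Scalar multiplication: (cA)_{ij} = c * A_{ij}.
c = -6
A_{13} = -2
(cA)_{13} = -6 * -2 = 12

12


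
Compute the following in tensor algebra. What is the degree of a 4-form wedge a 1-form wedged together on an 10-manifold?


The degree of a wedge product is the sum of the degrees of the individual forms.
Degrees: 4, 1
Total degree = 4 + 1 = 5

5


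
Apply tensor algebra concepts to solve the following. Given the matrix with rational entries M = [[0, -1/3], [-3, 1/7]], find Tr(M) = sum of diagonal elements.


The trace is the sum of diagonal entries.
Diagonal: M[1,1] = 0, M[2,2] = 1/7
Tr(M) = 0 + 1/7
Computing step by step:
After adding M[1,1]: 0
After adding M[2,2]: 1/7
Tr(M) = 1/7

1/7


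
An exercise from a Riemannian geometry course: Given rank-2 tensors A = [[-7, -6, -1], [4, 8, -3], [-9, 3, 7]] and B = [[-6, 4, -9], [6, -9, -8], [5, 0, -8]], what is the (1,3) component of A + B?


Tensor addition is component-wise: (A + B)_{ij} = A_{ij} + B_{ij}.
A_{13} = -1
B_{13} = -9
(A + B)_{13} = -1 + -9 = -10

-10


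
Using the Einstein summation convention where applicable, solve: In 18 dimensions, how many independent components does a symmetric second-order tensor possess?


A symmetric rank-2 tensor in d dimensions has d(d+1)/2 independent components.
d = 18
d(d+1)/2 = 18 * 19 / 2 = 342 / 2 = 171

171


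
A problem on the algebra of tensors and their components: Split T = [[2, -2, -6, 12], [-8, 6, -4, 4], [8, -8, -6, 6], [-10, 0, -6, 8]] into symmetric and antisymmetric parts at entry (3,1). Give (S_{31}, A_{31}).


T_{31} = 8
T_{13} = -6
S_{31} = (8 + -6)/2 = 2/2 = 1
A_{31} = (8 - -6)/2 = 14/2 = 7
Check: S + A = 1 + 7 = 8 = T_{31}.

(1, 7)


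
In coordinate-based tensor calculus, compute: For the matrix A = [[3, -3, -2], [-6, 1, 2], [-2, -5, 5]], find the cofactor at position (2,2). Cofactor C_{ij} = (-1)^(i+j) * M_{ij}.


To find cofactor C_{22}, delete row 2 and column 2.
The resulting 2x2 submatrix is: [[3, -2], [-2, 5]]
Minor M_{22} = 3*5 - -2*-2
  = 15 - 4 = 11
Sign = (-1)^(2+2) = (-1)^4 = 1
Cofactor C_{22} = 1 * 11 = 11

11


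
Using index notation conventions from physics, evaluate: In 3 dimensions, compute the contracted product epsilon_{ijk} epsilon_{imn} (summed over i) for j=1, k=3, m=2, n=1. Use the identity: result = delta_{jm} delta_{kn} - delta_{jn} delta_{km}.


Using the identity: epsilon_{ijk} epsilon_{imn} = delta_{jm} delta_{kn} - delta_{jn} delta_{km}.
delta_{12} = 0
delta_{31} = 0
delta_{11} = 1
delta_{32} = 0
Result = 0 * 0 - 1 * 0 = 0 - 0 = 0

0


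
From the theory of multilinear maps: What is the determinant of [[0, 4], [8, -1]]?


For a 2x2 matrix [[a, b], [c, d]], det = a*d - b*c.
a = 0, b = 4, c = 8, d = -1
a*d = 0 * -1 = 0
b*c = 4 * 8 = 32
det = 0 - 32 = -32

-32


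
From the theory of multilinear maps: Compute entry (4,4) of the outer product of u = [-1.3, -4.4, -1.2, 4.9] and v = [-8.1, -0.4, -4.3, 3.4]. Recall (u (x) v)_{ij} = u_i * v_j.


The outer product entry T_{ij} = u_i * v_j.
We need i=4, j=4.
u_4 = 4.9, v_4 = 3.4
T_{4,4} = 4.9 * 3.4 = 16.66

16.66


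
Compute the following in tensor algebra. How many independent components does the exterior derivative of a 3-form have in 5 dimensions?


The exterior derivative of a p-form is a (p+1)-form.
Its number of independent components is C(n, p+1).
n = 5, p+1 = 4
C(5, 4) = 5

5


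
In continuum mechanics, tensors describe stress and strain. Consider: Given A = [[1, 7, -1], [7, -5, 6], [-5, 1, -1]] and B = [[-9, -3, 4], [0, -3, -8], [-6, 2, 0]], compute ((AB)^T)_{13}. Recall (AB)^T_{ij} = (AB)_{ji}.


(AB)^T_{ij} = (AB)_{ji} = sum_k A_{jk} B_{ki}.
For i=1, j=3 we need (AB)_{31}:
A_{31} * B_{11} = -5 * -9 = 45
A_{32} * B_{21} = 1 * 0 = 0
A_{33} * B_{31} = -1 * -6 = 6
Sum = 45 + 0 + 6 = 51

51


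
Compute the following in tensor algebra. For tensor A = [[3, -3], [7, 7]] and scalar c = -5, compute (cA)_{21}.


Scalar multiplication: (cA)_{ij} = c * A_{ij}.
c = -5
A_{21} = 7
(cA)_{21} = -5 * 7 = -35

-35


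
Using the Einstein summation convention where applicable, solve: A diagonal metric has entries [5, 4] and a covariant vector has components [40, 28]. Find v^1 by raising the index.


To raise an index with a diagonal metric: v^i = v_i / g_{ii}.
For index 1: v_1 = 40, g_{11} = 5
v^1 = 40 / 5 = 8

8


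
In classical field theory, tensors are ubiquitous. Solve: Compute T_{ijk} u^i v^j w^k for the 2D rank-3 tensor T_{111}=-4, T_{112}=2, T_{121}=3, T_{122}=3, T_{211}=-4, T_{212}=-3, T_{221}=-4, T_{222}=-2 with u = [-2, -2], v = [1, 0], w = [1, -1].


S = sum over i,j,k of T_{ijk} u_i v_j w_k. Expanding all 8 terms:
T_{111}*u_1*v_1*w_1 = -4*-2*1*1 = 8  (running total: 8)
T_{112}*u_1*v_1*w_2 = 2*-2*1*-1 = 4  (running total: 12)
T_{121}*u_1*v_2*w_1 = 3*-2*0*1 = 0  (running total: 12)
T_{122}*u_1*v_2*w_2 = 3*-2*0*-1 = 0  (running total: 12)
T_{211}*u_2*v_1*w_1 = -4*-2*1*1 = 8  (running total: 20)
T_{212}*u_2*v_1*w_2 = -3*-2*1*-1 = -6  (running total: 14)
T_{221}*u_2*v_2*w_1 = -4*-2*0*1 = 0  (running total: 14)
T_{222}*u_2*v_2*w_2 = -2*-2*0*-1 = 0  (running total: 14)
S = 14

14


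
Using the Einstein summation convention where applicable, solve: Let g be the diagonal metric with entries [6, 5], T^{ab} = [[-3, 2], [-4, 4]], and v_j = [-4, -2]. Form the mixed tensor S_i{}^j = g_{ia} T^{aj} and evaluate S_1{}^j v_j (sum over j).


Step 1: lower the first index. For a diagonal metric, g_{ia} T^{aj} = g_{ii} T^{ij} (no sum on i).
g_{11} = 6
S_1{}^1 = 6 * T^{11} = 6 * -3 = -18
S_1{}^2 = 6 * T^{12} = 6 * 2 = 12
Step 2: contract S_1{}^j with v_j.
S_1{}^1 * v_1 = -18 * -4 = 72
S_1{}^2 * v_2 = 12 * -2 = -24
Result = 72 + -24 = 48

48


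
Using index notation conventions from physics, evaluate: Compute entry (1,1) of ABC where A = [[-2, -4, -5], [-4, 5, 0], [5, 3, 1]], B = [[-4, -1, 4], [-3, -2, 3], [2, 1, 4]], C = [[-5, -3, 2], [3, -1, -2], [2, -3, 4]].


(ABC)_{11} = sum_m (AB)_{1m} C_{m1}. First compute row 1 of AB.
(AB)_{11} = -2*-4 + -4*-3 + -5*2 = 10
(AB)_{12} = -2*-1 + -4*-2 + -5*1 = 5
(AB)_{13} = -2*4 + -4*3 + -5*4 = -40
Now contract with column 1 of C:
(AB)_{11} * C_{11} = 10 * -5 = -50
(AB)_{12} * C_{21} = 5 * 3 = 15
(AB)_{13} * C_{31} = -40 * 2 = -80
(ABC)_{11} = -50 + 15 + -80 = -115

-115


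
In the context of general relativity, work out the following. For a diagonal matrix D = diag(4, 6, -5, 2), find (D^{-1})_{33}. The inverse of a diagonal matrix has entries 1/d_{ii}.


For a diagonal matrix, the inverse has entries (D^{-1})_{ii} = 1/d_{ii}.
The diagonal entries are: d_{11} = 4, d_{22} = 6, d_{33} = -5, d_{44} = 2
We need (D^{-1})_{33} = 1/d_{33} = 1/-5 = -1/5

-1/5


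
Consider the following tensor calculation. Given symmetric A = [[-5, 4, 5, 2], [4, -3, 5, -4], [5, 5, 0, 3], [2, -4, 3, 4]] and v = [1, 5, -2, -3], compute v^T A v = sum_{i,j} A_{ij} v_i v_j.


First compute Av:
(Av)_1 = -5*1 + 4*5 + 5*-2 + 2*-3 = -1
(Av)_2 = 4*1 + -3*5 + 5*-2 + -4*-3 = -9
(Av)_3 = 5*1 + 5*5 + 0*-2 + 3*-3 = 21
(Av)_4 = 2*1 + -4*5 + 3*-2 + 4*-3 = -36
Av = [-1, -9, 21, -36]
Then v^T (Av) = 1*-1 + 5*-9 + -2*21 + -3*-36
= -1 + -45 + -42 + 108 = 20

20


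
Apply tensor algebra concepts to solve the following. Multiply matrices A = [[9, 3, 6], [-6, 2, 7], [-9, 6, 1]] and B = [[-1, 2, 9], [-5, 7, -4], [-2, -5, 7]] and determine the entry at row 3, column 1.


(AB)_{ij} = sum_k A_{ik} B_{kj}.
For i=3, j=1:
A_{31} * B_{11} = -9 * -1 = 9
A_{32} * B_{21} = 6 * -5 = -30
A_{33} * B_{31} = 1 * -2 = -2
Sum = 9 + -30 + -2 = -23

-23


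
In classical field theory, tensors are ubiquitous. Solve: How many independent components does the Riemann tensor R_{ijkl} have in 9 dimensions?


The Riemann tensor in d dimensions has d^2(d^2 - 1)/12 independent components.
d = 9, so d^2 = 81
d^2 - 1 = 80
d^2(d^2 - 1) = 81 * 80 = 6480
Divide by 12: 6480 / 12 = 540

540


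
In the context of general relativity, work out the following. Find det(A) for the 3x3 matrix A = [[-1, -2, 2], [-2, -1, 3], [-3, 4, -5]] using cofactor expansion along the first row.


Expanding along the first row, det(A) = a11*M_11 - a12*M_12 + a13*M_13, where M_1j is the (1,j) minor.
Minor M_11 = -1*-5 - 3*4 = -7
Minor M_12 = -2*-5 - 3*-3 = 19
Minor M_13 = -2*4 - -1*-3 = -11
det = -1*(-7) - -2*(19) + 2*(-11)
    = 7 - -38 + -22
    = 23

23


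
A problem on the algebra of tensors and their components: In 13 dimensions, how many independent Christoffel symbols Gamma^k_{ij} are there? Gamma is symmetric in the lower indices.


Christoffel symbols Gamma^k_{ij} are symmetric in i,j, so there are d * d(d+1)/2 independent symbols.
d = 13
d(d+1)/2 = 13 * 14 / 2 = 91
Total = 13 * 91 = 1183

1183


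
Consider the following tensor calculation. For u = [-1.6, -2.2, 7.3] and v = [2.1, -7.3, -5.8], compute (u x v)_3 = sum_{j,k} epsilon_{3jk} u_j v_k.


(u x v)_3 = sum_{j,k} epsilon_{3jk} u_j v_k. Only permutations of (1,2,3) contribute; the two non-zero terms are:
eps_{312} u_1 v_2 = 1 * -1.6 * -7.3 = 11.68
eps_{321} u_2 v_1 = -1 * -2.2 * 2.1 = 4.62
(u x v)_3 = 16.3

16.3


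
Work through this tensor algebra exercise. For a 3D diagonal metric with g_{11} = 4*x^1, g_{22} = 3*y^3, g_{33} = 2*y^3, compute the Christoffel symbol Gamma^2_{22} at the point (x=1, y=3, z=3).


For a diagonal metric, Gamma^k_{ij} = (1/2) g^{kk} (dg_{ik}/dx_j + dg_{jk}/dx_i - dg_{ij}/dx_k).
The metric is diagonal, so g_{ab} = 0 for a != b.
At the given point: g_{11} = 4, g_{22} = 81, g_{33} = 54
g^{22} = 1/81
dg_{22}/dx_2 = dg_{22}/dx_2 = 81
dg_{22}/dx_2 = dg_{22}/dx_2 = 81
dg_{22}/dx_2 = dg_{22}/dx_2 = 81
Numerator = 81 + 81 - 81 = 81
Gamma^2_{22} = 81 / (2 * 81) = 1/2

1/2


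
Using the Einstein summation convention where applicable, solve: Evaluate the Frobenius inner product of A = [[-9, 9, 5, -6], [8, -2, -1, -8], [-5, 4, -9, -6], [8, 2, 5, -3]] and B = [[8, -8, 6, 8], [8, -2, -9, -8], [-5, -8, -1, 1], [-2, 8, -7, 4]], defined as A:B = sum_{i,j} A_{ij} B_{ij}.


A:B = sum over all i,j of A_{ij} * B_{ij}.
Row 1: -9*8=-72, 9*-8=-72, 5*6=30, -6*8=-48 => row sum = -162
Row 2: 8*8=64, -2*-2=4, -1*-9=9, -8*-8=64 => row sum = 141
Row 3: -5*-5=25, 4*-8=-32, -9*-1=9, -6*1=-6 => row sum = -4
Row 4: 8*-2=-16, 2*8=16, 5*-7=-35, -3*4=-12 => row sum = -47
Total = -162 + 141 + -4 + -47 = -72

-72


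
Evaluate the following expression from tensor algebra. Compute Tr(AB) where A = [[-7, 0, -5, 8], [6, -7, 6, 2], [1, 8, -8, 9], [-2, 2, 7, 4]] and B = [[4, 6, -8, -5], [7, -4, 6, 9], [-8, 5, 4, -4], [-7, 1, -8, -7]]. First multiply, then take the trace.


Tr(AB) = sum_i (AB)_{ii} where (AB)_{ii} = sum_k A_{ik} B_{ki}.
(AB)_{11} = -7*4 + 0*7 + -5*-8 + 8*-7 = -44
(AB)_{22} = 6*6 + -7*-4 + 6*5 + 2*1 = 96
(AB)_{33} = 1*-8 + 8*6 + -8*4 + 9*-8 = -64
(AB)_{44} = -2*-5 + 2*9 + 7*-4 + 4*-7 = -28
Tr(AB) = -44 + 96 + -64 + -28 = -40

-40


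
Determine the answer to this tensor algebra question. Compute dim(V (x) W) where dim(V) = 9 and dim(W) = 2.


The dimension of a tensor product is the product of dimensions.
dim(V) = 9, dim(W) = 2
dim(V (x) W) = 9 * 2 = 18

18


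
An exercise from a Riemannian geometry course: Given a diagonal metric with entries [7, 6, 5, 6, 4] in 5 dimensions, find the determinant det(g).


For a diagonal metric, the determinant is the product of diagonal entries.
Diagonal entries: 7, 6, 5, 6, 4
det(g) = 7 * 6 * 5 * 6 * 4 = 5040

5040


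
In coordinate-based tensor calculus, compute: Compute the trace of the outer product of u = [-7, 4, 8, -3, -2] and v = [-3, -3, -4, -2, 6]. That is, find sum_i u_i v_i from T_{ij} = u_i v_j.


The outer product gives T_{ij} = u_i v_j.
The trace (contraction) is Tr(T) = sum_i T_{ii} = sum_i u_i v_i.
Diagonal entries:
T_{11} = u_1 * v_1 = -7 * -3 = 21
T_{22} = u_2 * v_2 = 4 * -3 = -12
T_{33} = u_3 * v_3 = 8 * -4 = -32
T_{44} = u_4 * v_4 = -3 * -2 = 6
T_{55} = u_5 * v_5 = -2 * 6 = -12
Tr(T) = 21 + -12 + -32 + 6 + -12 = -29

-29


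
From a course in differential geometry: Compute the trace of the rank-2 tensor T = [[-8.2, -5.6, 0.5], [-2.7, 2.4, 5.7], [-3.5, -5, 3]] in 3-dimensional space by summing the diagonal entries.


The contraction (trace) of a rank-2 tensor is the sum of its diagonal elements.
Diagonal entries: A[1,1] = -8.2, A[2,2] = 2.4, A[3,3] = 3
Tr(A) = -8.2 + 2.4 + 3 = -2.8

-2.8


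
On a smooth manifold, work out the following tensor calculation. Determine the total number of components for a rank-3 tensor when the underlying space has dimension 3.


The number of components of a rank-r tensor in d dimensions is d^r.
Here d = 3 and r = 3.
3^3 = 27

27


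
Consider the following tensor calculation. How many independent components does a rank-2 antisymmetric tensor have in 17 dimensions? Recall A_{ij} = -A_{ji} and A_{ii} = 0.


An antisymmetric rank-2 tensor satisfies A_{ij} = -A_{ji}, so diagonal entries are zero.
The independent components are the upper-triangular entries: C(n, 2) = n(n-1)/2.
n = 17
C(17, 2) = 17 * 16 / 2 = 272 / 2 = 136

136


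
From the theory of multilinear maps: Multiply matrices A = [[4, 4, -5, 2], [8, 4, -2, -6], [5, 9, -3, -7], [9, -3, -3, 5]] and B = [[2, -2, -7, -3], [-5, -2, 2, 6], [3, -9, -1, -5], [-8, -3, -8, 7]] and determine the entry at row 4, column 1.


(AB)_{ij} = sum_k A_{ik} B_{kj}.
For i=4, j=1:
A_{41} * B_{11} = 9 * 2 = 18
A_{42} * B_{21} = -3 * -5 = 15
A_{43} * B_{31} = -3 * 3 = -9
A_{44} * B_{41} = 5 * -8 = -40
Sum = 18 + 15 + -9 + -40 = -16

-16


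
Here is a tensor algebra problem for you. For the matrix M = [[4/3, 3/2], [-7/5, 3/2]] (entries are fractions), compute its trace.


The trace is the sum of diagonal entries.
Diagonal: M[1,1] = 4/3, M[2,2] = 3/2
Tr(M) = 4/3 + 3/2
Computing step by step:
After adding M[1,1]: 4/3
After adding M[2,2]: 17/6
Tr(M) = 17/6

17/6


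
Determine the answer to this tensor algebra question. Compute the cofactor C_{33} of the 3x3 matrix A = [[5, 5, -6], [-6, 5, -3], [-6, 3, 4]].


To find cofactor C_{33}, delete row 3 and column 3.
The resulting 2x2 submatrix is: [[5, 5], [-6, 5]]
Minor M_{33} = 5*5 - 5*-6
  = 25 - -30 = 55
Sign = (-1)^(3+3) = (-1)^6 = 1
Cofactor C_{33} = 1 * 55 = 55

55


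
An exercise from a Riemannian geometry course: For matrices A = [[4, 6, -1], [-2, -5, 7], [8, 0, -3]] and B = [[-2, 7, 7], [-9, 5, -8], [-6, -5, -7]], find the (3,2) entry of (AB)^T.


(AB)^T_{ij} = (AB)_{ji} = sum_k A_{jk} B_{ki}.
For i=3, j=2 we need (AB)_{23}:
A_{21} * B_{13} = -2 * 7 = -14
A_{22} * B_{23} = -5 * -8 = 40
A_{23} * B_{33} = 7 * -7 = -49
Sum = -14 + 40 + -49 = -23

-23


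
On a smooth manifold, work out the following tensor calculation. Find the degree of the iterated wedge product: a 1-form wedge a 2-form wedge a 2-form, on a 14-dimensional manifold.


The degree of a wedge product is the sum of the degrees of the individual forms.
Degrees: 1, 2, 2
Total degree = 1 + 2 + 2 = 5

5


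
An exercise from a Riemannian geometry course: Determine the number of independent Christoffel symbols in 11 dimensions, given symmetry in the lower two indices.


Christoffel symbols Gamma^k_{ij} are symmetric in i,j, so there are d * d(d+1)/2 independent symbols.
d = 11
d(d+1)/2 = 11 * 12 / 2 = 66
Total = 11 * 66 = 726

726


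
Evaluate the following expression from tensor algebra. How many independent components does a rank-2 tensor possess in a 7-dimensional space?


The number of components of a rank-r tensor in d dimensions is d^r.
Here d = 7 and r = 2.
7^2 = 49

49


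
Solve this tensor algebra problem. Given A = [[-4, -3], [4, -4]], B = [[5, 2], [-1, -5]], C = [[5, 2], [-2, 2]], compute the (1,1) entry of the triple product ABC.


(ABC)_{11} = sum_m (AB)_{1m} C_{m1}. First compute row 1 of AB.
(AB)_{11} = -4*5 + -3*-1 = -17
(AB)_{12} = -4*2 + -3*-5 = 7
Now contract with column 1 of C:
(AB)_{11} * C_{11} = -17 * 5 = -85
(AB)_{12} * C_{21} = 7 * -2 = -14
(ABC)_{11} = -85 + -14 = -99

-99


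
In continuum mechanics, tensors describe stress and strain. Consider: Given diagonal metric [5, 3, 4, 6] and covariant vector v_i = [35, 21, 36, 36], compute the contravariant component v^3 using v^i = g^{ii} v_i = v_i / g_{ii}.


To raise an index with a diagonal metric: v^i = v_i / g_{ii}.
For index 3: v_3 = 36, g_{33} = 4
v^3 = 36 / 4 = 9

9


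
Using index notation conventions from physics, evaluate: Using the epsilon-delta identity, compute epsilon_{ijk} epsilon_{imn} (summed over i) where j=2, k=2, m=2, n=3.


Using the identity: epsilon_{ijk} epsilon_{imn} = delta_{jm} delta_{kn} - delta_{jn} delta_{km}.
delta_{22} = 1
delta_{23} = 0
delta_{23} = 0
delta_{22} = 1
Result = 1 * 0 - 0 * 1 = 0 - 0 = 0

0


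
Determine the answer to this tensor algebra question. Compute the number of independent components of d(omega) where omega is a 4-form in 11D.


The exterior derivative of a p-form is a (p+1)-form.
Its number of independent components is C(n, p+1).
n = 11, p+1 = 5
C(11, 5) = 462

462


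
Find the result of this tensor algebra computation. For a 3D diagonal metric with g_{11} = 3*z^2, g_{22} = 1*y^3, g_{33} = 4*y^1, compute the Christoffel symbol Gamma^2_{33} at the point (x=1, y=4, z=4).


For a diagonal metric, Gamma^k_{ij} = (1/2) g^{kk} (dg_{ik}/dx_j + dg_{jk}/dx_i - dg_{ij}/dx_k).
The metric is diagonal, so g_{ab} = 0 for a != b.
At the given point: g_{11} = 48, g_{22} = 64, g_{33} = 16
g^{22} = 1/64
dg_{32}/dx_3 = 0 (off-diagonal)
dg_{32}/dx_3 = 0 (off-diagonal)
dg_{33}/dx_2 = dg_{33}/dx_2 = 4
Numerator = 0 + 0 - 4 = -4
Gamma^2_{33} = -4 / (2 * 64) = -1/32

-1/32


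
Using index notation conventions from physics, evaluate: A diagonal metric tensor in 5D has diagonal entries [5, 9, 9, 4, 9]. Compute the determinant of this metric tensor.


For a diagonal metric, the determinant is the product of diagonal entries.
Diagonal entries: 5, 9, 9, 4, 9
det(g) = 5 * 9 * 9 * 4 * 9 = 14580

14580


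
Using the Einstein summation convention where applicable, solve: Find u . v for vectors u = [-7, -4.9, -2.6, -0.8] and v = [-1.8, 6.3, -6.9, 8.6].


The inner product u . v = sum of u_i * v_i.
Term-by-term: -7 * -1.8, -4.9 * 6.3, -2.6 * -6.9, -0.8 * 8.6
Products: 12.6, -30.87, 17.94, -6.88
Sum = 12.6 + -30.87 + 17.94 + -6.88 = -7.21

-7.21


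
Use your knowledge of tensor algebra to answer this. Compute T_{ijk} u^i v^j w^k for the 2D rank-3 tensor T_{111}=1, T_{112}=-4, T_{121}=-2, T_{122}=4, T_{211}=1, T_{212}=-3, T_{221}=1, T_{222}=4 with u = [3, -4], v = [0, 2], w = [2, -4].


S = sum over i,j,k of T_{ijk} u_i v_j w_k. Expanding all 8 terms:
T_{111}*u_1*v_1*w_1 = 1*3*0*2 = 0  (running total: 0)
T_{112}*u_1*v_1*w_2 = -4*3*0*-4 = 0  (running total: 0)
T_{121}*u_1*v_2*w_1 = -2*3*2*2 = -24  (running total: -24)
T_{122}*u_1*v_2*w_2 = 4*3*2*-4 = -96  (running total: -120)
T_{211}*u_2*v_1*w_1 = 1*-4*0*2 = 0  (running total: -120)
T_{212}*u_2*v_1*w_2 = -3*-4*0*-4 = 0  (running total: -120)
T_{221}*u_2*v_2*w_1 = 1*-4*2*2 = -16  (running total: -136)
T_{222}*u_2*v_2*w_2 = 4*-4*2*-4 = 128  (running total: -8)
S = -8

-8


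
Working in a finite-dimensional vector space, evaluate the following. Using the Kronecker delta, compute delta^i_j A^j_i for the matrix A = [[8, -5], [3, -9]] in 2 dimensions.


The contraction (trace) of a rank-2 tensor is the sum of its diagonal elements.
Diagonal entries: A[1,1] = 8, A[2,2] = -9
Tr(A) = 8 + -9 = -1

-1


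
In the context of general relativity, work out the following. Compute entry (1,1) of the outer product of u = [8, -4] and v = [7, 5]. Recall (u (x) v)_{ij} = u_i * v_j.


The outer product entry T_{ij} = u_i * v_j.
We need i=1, j=1.
u_1 = 8, v_1 = 7
T_{1,1} = 8 * 7 = 56

56


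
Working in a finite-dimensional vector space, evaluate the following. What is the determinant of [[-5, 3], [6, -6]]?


For a 2x2 matrix [[a, b], [c, d]], det = a*d - b*c.
a = -5, b = 3, c = 6, d = -6
a*d = -5 * -6 = 30
b*c = 3 * 6 = 18
det = 30 - 18 = 12

12


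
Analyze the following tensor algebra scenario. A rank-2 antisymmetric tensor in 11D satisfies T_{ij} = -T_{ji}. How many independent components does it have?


An antisymmetric rank-2 tensor satisfies A_{ij} = -A_{ji}, so diagonal entries are zero.
The independent components are the upper-triangular entries: C(n, 2) = n(n-1)/2.
n = 11
C(11, 2) = 11 * 10 / 2 = 110 / 2 = 55

55


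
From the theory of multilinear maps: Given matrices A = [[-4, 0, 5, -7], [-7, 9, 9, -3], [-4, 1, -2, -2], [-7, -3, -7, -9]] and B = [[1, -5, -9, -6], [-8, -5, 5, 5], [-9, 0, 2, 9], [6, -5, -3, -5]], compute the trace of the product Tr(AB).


Tr(AB) = sum_i (AB)_{ii} where (AB)_{ii} = sum_k A_{ik} B_{ki}.
(AB)_{11} = -4*1 + 0*-8 + 5*-9 + -7*6 = -91
(AB)_{22} = -7*-5 + 9*-5 + 9*0 + -3*-5 = 5
(AB)_{33} = -4*-9 + 1*5 + -2*2 + -2*-3 = 43
(AB)_{44} = -7*-6 + -3*5 + -7*9 + -9*-5 = 9
Tr(AB) = -91 + 5 + 43 + 9 = -34

-34


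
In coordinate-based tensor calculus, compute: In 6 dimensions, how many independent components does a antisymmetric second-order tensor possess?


A antisymmetric rank-2 tensor in d dimensions has d(d-1)/2 independent components.
d = 6
d(d-1)/2 = 6 * 5 / 2 = 30 / 2 = 15

15


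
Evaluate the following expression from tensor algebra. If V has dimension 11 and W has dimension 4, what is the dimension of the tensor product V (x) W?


The dimension of a tensor product is the product of dimensions.
dim(V) = 11, dim(W) = 4
dim(V (x) W) = 11 * 4 = 44

44


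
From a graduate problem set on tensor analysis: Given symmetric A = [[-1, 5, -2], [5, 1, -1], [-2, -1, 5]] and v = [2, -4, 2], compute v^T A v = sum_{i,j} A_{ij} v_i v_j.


First compute Av:
(Av)_1 = -1*2 + 5*-4 + -2*2 = -26
(Av)_2 = 5*2 + 1*-4 + -1*2 = 4
(Av)_3 = -2*2 + -1*-4 + 5*2 = 10
Av = [-26, 4, 10]
Then v^T (Av) = 2*-26 + -4*4 + 2*10
= -52 + -16 + 20 = -48

-48


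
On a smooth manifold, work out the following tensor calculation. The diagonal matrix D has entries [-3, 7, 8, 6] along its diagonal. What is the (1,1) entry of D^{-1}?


For a diagonal matrix, the inverse has entries (D^{-1})_{ii} = 1/d_{ii}.
The diagonal entries are: d_{11} = -3, d_{22} = 7, d_{33} = 8, d_{44} = 6
We need (D^{-1})_{11} = 1/d_{11} = 1/-3 = -1/3

-1/3


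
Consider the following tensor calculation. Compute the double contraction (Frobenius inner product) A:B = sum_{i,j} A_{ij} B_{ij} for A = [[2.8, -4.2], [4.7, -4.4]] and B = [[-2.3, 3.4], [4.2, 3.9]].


A:B = sum over all i,j of A_{ij} * B_{ij}.
Row 1: 2.8*-2.3=-6.44, -4.2*3.4=-14.28 => row sum = -20.72
Row 2: 4.7*4.2=19.74, -4.4*3.9=-17.16 => row sum = 2.58
Total = -20.72 + 2.58 = -18.14

-18.14


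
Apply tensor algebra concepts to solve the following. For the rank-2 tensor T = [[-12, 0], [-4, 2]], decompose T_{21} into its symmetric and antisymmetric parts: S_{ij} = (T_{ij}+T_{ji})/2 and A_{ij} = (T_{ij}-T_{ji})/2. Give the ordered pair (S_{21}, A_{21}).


T_{21} = -4
T_{12} = 0
S_{21} = (-4 + 0)/2 = -4/2 = -2
A_{21} = (-4 - 0)/2 = -4/2 = -2
Check: S + A = -2 + -2 = -4 = T_{21}.

(-2, -2)


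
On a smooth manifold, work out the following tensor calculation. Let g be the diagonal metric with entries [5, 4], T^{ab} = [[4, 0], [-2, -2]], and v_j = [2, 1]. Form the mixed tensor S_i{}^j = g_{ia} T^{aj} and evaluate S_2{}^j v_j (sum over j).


Step 1: lower the first index. For a diagonal metric, g_{ia} T^{aj} = g_{ii} T^{ij} (no sum on i).
g_{22} = 4
S_2{}^1 = 4 * T^{21} = 4 * -2 = -8
S_2{}^2 = 4 * T^{22} = 4 * -2 = -8
Step 2: contract S_2{}^j with v_j.
S_2{}^1 * v_1 = -8 * 2 = -16
S_2{}^2 * v_2 = -8 * 1 = -8
Result = -16 + -8 = -24

-24


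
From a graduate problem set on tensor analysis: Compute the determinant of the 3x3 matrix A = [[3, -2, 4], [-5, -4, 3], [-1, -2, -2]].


Expanding along the first row, det(A) = a11*M_11 - a12*M_12 + a13*M_13, where M_1j is the (1,j) minor.
Minor M_11 = -4*-2 - 3*-2 = 14
Minor M_12 = -5*-2 - 3*-1 = 13
Minor M_13 = -5*-2 - -4*-1 = 6
det = 3*(14) - -2*(13) + 4*(6)
    = 42 - -26 + 24
    = 92

92


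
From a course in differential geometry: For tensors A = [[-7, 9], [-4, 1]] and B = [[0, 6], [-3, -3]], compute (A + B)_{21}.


Tensor addition is component-wise: (A + B)_{ij} = A_{ij} + B_{ij}.
A_{21} = -4
B_{21} = -3
(A + B)_{21} = -4 + -3 = -7

-7


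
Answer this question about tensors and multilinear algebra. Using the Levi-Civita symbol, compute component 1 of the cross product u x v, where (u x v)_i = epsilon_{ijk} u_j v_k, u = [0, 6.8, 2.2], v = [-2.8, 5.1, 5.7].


(u x v)_1 = sum_{j,k} epsilon_{1jk} u_j v_k. Only permutations of (1,2,3) contribute; the two non-zero terms are:
eps_{123} u_2 v_3 = 1 * 6.8 * 5.7 = 38.76
eps_{132} u_3 v_2 = -1 * 2.2 * 5.1 = -11.22
(u x v)_1 = 27.54

27.54


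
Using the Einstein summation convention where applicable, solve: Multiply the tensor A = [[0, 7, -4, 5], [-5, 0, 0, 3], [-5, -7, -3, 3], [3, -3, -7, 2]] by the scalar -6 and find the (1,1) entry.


Scalar multiplication: (cA)_{ij} = c * A_{ij}.
c = -6
A_{11} = 0
(cA)_{11} = -6 * 0 = 0

0


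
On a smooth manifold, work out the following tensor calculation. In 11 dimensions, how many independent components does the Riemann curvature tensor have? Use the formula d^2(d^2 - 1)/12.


The Riemann tensor in d dimensions has d^2(d^2 - 1)/12 independent components.
d = 11, so d^2 = 121
d^2 - 1 = 120
d^2(d^2 - 1) = 121 * 120 = 14520
Divide by 12: 14520 / 12 = 1210

1210


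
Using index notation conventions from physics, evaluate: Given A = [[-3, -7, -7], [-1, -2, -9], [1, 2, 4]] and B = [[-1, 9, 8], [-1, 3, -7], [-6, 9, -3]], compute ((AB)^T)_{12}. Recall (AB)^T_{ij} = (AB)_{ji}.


(AB)^T_{ij} = (AB)_{ji} = sum_k A_{jk} B_{ki}.
For i=1, j=2 we need (AB)_{21}:
A_{21} * B_{11} = -1 * -1 = 1
A_{22} * B_{21} = -2 * -1 = 2
A_{23} * B_{31} = -9 * -6 = 54
Sum = 1 + 2 + 54 = 57

57


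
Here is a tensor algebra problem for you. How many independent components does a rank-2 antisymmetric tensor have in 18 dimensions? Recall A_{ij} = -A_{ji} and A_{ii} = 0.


An antisymmetric rank-2 tensor satisfies A_{ij} = -A_{ji}, so diagonal entries are zero.
The independent components are the upper-triangular entries: C(n, 2) = n(n-1)/2.
n = 18
C(18, 2) = 18 * 17 / 2 = 306 / 2 = 153

153


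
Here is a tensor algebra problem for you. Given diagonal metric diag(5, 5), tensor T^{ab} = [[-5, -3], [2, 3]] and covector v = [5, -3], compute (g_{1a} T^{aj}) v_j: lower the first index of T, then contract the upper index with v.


Step 1: lower the first index. For a diagonal metric, g_{ia} T^{aj} = g_{ii} T^{ij} (no sum on i).
g_{11} = 5
S_1{}^1 = 5 * T^{11} = 5 * -5 = -25
S_1{}^2 = 5 * T^{12} = 5 * -3 = -15
Step 2: contract S_1{}^j with v_j.
S_1{}^1 * v_1 = -25 * 5 = -125
S_1{}^2 * v_2 = -15 * -3 = 45
Result = -125 + 45 = -80

-80


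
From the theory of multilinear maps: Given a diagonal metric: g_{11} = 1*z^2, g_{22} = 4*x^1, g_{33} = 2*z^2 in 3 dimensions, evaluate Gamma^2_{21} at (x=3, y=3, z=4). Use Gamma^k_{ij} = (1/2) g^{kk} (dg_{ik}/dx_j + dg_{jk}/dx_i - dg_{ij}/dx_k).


For a diagonal metric, Gamma^k_{ij} = (1/2) g^{kk} (dg_{ik}/dx_j + dg_{jk}/dx_i - dg_{ij}/dx_k).
The metric is diagonal, so g_{ab} = 0 for a != b.
At the given point: g_{11} = 16, g_{22} = 12, g_{33} = 32
g^{22} = 1/12
dg_{22}/dx_1 = dg_{22}/dx_1 = 4
dg_{12}/dx_2 = 0 (off-diagonal)
dg_{21}/dx_2 = 0 (off-diagonal)
Numerator = 4 + 0 - 0 = 4
Gamma^2_{21} = 4 / (2 * 12) = 1/6

1/6


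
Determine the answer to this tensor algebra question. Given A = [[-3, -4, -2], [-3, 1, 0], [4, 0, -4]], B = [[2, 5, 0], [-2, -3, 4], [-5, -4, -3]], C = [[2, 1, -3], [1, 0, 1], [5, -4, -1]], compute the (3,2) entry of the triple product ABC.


(ABC)_{32} = sum_m (AB)_{3m} C_{m2}. First compute row 3 of AB.
(AB)_{31} = 4*2 + 0*-2 + -4*-5 = 28
(AB)_{32} = 4*5 + 0*-3 + -4*-4 = 36
(AB)_{33} = 4*0 + 0*4 + -4*-3 = 12
Now contract with column 2 of C:
(AB)_{31} * C_{12} = 28 * 1 = 28
(AB)_{32} * C_{22} = 36 * 0 = 0
(AB)_{33} * C_{32} = 12 * -4 = -48
(ABC)_{32} = 28 + 0 + -48 = -20

-20


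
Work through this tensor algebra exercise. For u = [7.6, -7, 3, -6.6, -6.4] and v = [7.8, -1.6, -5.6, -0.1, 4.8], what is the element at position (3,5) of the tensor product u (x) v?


The outer product entry T_{ij} = u_i * v_j.
We need i=3, j=5.
u_3 = 3, v_5 = 4.8
T_{3,5} = 3 * 4.8 = 14.4

14.4


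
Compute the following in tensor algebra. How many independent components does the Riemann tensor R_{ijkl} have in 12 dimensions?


The Riemann tensor in d dimensions has d^2(d^2 - 1)/12 independent components.
d = 12, so d^2 = 144
d^2 - 1 = 143
d^2(d^2 - 1) = 144 * 143 = 20592
Divide by 12: 20592 / 12 = 1716

1716


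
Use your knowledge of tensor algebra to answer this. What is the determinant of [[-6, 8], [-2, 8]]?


For a 2x2 matrix [[a, b], [c, d]], det = a*d - b*c.
a = -6, b = 8, c = -2, d = 8
a*d = -6 * 8 = -48
b*c = 8 * -2 = -16
det = -48 - -16 = -32

-32


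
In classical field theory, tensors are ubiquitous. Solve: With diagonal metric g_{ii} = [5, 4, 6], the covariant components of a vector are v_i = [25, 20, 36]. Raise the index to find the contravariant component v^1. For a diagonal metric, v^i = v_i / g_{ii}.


To raise an index with a diagonal metric: v^i = v_i / g_{ii}.
For index 1: v_1 = 25, g_{11} = 5
v^1 = 25 / 5 = 5

5


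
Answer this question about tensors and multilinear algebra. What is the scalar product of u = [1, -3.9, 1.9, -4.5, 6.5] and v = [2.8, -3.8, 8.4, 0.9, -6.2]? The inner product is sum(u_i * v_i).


The inner product u . v = sum of u_i * v_i.
Term-by-term: 1 * 2.8, -3.9 * -3.8, 1.9 * 8.4, -4.5 * 0.9, 6.5 * -6.2
Products: 2.8, 14.82, 15.96, -4.05, -40.3
Sum = 2.8 + 14.82 + 15.96 + -4.05 + -40.3 = -10.77

-10.77


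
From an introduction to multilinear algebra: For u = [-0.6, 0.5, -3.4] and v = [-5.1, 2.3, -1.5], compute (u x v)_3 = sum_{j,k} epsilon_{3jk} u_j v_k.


(u x v)_3 = sum_{j,k} epsilon_{3jk} u_j v_k. Only permutations of (1,2,3) contribute; the two non-zero terms are:
eps_{312} u_1 v_2 = 1 * -0.6 * 2.3 = -1.38
eps_{321} u_2 v_1 = -1 * 0.5 * -5.1 = 2.55
(u x v)_3 = 1.17

1.17


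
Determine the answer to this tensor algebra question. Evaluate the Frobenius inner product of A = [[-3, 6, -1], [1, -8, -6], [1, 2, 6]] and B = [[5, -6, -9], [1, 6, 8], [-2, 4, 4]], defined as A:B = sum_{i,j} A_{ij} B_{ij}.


A:B = sum over all i,j of A_{ij} * B_{ij}.
Row 1: -3*5=-15, 6*-6=-36, -1*-9=9 => row sum = -42
Row 2: 1*1=1, -8*6=-48, -6*8=-48 => row sum = -95
Row 3: 1*-2=-2, 2*4=8, 6*4=24 => row sum = 30
Total = -42 + -95 + 30 = -107

-107


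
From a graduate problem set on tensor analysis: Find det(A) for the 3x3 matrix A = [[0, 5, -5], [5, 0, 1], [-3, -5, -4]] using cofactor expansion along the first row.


Expanding along the first row, det(A) = a11*M_11 - a12*M_12 + a13*M_13, where M_1j is the (1,j) minor.
Minor M_11 = 0*-4 - 1*-5 = 5
Minor M_12 = 5*-4 - 1*-3 = -17
Minor M_13 = 5*-5 - 0*-3 = -25
det = 0*(5) - 5*(-17) + -5*(-25)
    = 0 - -85 + 125
    = 210

210


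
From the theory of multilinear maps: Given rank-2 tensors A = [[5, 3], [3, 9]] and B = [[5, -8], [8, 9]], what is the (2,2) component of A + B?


Tensor addition is component-wise: (A + B)_{ij} = A_{ij} + B_{ij}.
A_{22} = 9
B_{22} = 9
(A + B)_{22} = 9 + 9 = 18

18


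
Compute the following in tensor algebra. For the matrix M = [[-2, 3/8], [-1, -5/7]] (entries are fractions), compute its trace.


The trace is the sum of diagonal entries.
Diagonal: M[1,1] = -2, M[2,2] = -5/7
Tr(M) = -2 + -5/7
Computing step by step:
After adding M[1,1]: -2
After adding M[2,2]: -19/7
Tr(M) = -19/7

-19/7


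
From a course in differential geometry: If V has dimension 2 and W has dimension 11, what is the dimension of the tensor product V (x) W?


The dimension of a tensor product is the product of dimensions.
dim(V) = 2, dim(W) = 11
dim(V (x) W) = 2 * 11 = 22

22


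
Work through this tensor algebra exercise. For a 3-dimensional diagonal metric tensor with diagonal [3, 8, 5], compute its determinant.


For a diagonal metric, the determinant is the product of diagonal entries.
Diagonal entries: 3, 8, 5
det(g) = 3 * 8 * 5 = 120

120
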